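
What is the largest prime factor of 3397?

3397 = 43 · 79
79 is prime.
So 3397 = 43 · 79; the largest prime factor is 79.

79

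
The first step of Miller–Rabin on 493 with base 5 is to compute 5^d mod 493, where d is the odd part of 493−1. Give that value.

419

493 − 1 = 492 = 2^2 · 123, so d = 123.
5^1 ≡ 5 (mod 493)
5^2 ≡ 5^2 = 25 ≡ 25 (mod 493)
5^4 ≡ 25^2 = 625 ≡ 132 (mod 493)
5^8 ≡ 132^2 = 17424 ≡ 169 (mod 493)
5^16 ≡ 169^2 = 28561 ≡ 460 (mod 493)
5^32 ≡ 460^2 = 211600 ≡ 103 (mod 493)
5^64 ≡ 103^2 = 10609 ≡ 256 (mod 493)
123 = 64 + 32 + 16 + 8 + 2 + 1 in binary powers of 2.
So 5^123 ≡ 256 · 103 · 460 · 169 · 25 · 5 ≡ 419 (mod 493).
Squaring chain: 419 → 53; never reaches −1, so base 5 is a Miller–Rabin witness that 493 is composite.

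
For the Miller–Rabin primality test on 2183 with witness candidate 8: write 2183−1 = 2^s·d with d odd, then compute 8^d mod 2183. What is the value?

2183 − 1 = 2182 = 2^1 · 1091, so d = 1091.
8^1 ≡ 8 (mod 2183)
8^2 ≡ 8^2 = 64 ≡ 64 (mod 2183)
8^4 ≡ 64^2 = 4096 ≡ 1913 (mod 2183)
8^8 ≡ 1913^2 = 3659569 ≡ 861 (mod 2183)
8^16 ≡ 861^2 = 741321 ≡ 1284 (mod 2183)
8^32 ≡ 1284^2 = 1648656 ≡ 491 (mod 2183)
8^64 ≡ 491^2 = 241081 ≡ 951 (mod 2183)
8^128 ≡ 951^2 = 904401 ≡ 639 (mod 2183)
8^256 ≡ 639^2 = 408321 ≡ 100 (mod 2183)
8^512 ≡ 100^2 = 10000 ≡ 1268 (mod 2183)
8^1024 ≡ 1268^2 = 1607824 ≡ 1136 (mod 2183)
1091 = 1024 + 64 + 2 + 1 in binary powers of 2.
So 8^1091 ≡ 1136 · 951 · 64 · 8 ≡ 1309 (mod 2183).
Squaring chain: 1309; never reaches −1, so base 8 is a Miller–Rabin witness that 2183 is composite.

1309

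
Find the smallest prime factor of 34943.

83

34943 is odd.
Digit sum 23, not divisible by 3.
Ends in 3: not divisible by 5.
7: 34943 = 7·4991 + 6
11: 34943 = 11·3176 + 7
13: 34943 = 13·2687 + 12
17: 34943 = 17·2055 + 8
19: 34943 = 19·1839 + 2
23: 34943 = 23·1519 + 6
29: 34943 = 29·1204 + 27
31: 34943 = 31·1127 + 6
37: 34943 = 37·944 + 15
41: 34943 = 41·852 + 11
43: 34943 = 43·812 + 27
47: 34943 = 47·743 + 22
53: 34943 = 53·659 + 16
59: 34943 = 59·592 + 15
61: 34943 = 61·572 + 51
67: 34943 = 67·521 + 36
71: 34943 = 71·492 + 11
73: 34943 = 73·478 + 49
79: 34943 = 79·442 + 25
83: 34943 = 83·421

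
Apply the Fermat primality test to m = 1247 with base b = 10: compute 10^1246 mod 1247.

10^1 ≡ 10 (mod 1247)
10^2 ≡ 10^2 = 100 ≡ 100 (mod 1247)
10^4 ≡ 100^2 = 10000 ≡ 24 (mod 1247)
10^8 ≡ 24^2 = 576 ≡ 576 (mod 1247)
10^16 ≡ 576^2 = 331776 ≡ 74 (mod 1247)
10^32 ≡ 74^2 = 5476 ≡ 488 (mod 1247)
10^64 ≡ 488^2 = 238144 ≡ 1214 (mod 1247)
10^128 ≡ 1214^2 = 1473796 ≡ 1089 (mod 1247)
10^256 ≡ 1089^2 = 1185921 ≡ 24 (mod 1247)
10^512 ≡ 24^2 = 576 ≡ 576 (mod 1247)
10^1024 ≡ 576^2 = 331776 ≡ 74 (mod 1247)
1246 = 1024 + 128 + 64 + 16 + 8 + 4 + 2 in binary powers of 2.
So 10^1246 ≡ 74 · 1089 · 1214 · 74 · 576 · 24 · 100 ≡ 608 (mod 1247).
Since 608 ≠ 1, base 10 is a Fermat witness: 1247 is composite.

608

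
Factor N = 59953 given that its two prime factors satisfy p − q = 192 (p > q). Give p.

359

Since p = q + 192, we have 59953 = q(q + 192), so q² + 192q − 59953 = 0.
Discriminant: 192² + 4·59953 = 36864 + 239812 = 276676; √276676 = 526.
q = (−192 + 526)/2 = 167, and p = q + 192 = 359.
Check: 167 · 359 = 59953.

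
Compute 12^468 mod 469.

330

12^1 ≡ 12 (mod 469)
12^2 ≡ 12^2 = 144 ≡ 144 (mod 469)
12^4 ≡ 144^2 = 20736 ≡ 100 (mod 469)
12^8 ≡ 100^2 = 10000 ≡ 151 (mod 469)
12^16 ≡ 151^2 = 22801 ≡ 289 (mod 469)
12^32 ≡ 289^2 = 83521 ≡ 39 (mod 469)
12^64 ≡ 39^2 = 1521 ≡ 114 (mod 469)
12^128 ≡ 114^2 = 12996 ≡ 333 (mod 469)
12^256 ≡ 333^2 = 110889 ≡ 205 (mod 469)
468 = 256 + 128 + 64 + 16 + 4 in binary powers of 2.
So 12^468 ≡ 205 · 333 · 114 · 289 · 100 ≡ 330 (mod 469).
Since 330 ≠ 1, base 12 is a Fermat witness: 469 is composite.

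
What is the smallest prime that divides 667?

667 is odd.
Digit sum 19, not divisible by 3.
Ends in 7: not divisible by 5.
7: 667 = 7·95 + 2
11: 667 = 11·60 + 7
13: 667 = 13·51 + 4
17: 667 = 17·39 + 4
19: 667 = 19·35 + 2
23: 667 = 23·29

23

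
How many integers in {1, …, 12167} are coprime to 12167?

11638

Factor: 12167 = 23^3.
φ(12167) = 23^2·(23−1) = 11638.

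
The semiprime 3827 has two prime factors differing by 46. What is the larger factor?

89

Since p = q + 46, we have 3827 = q(q + 46), so q² + 46q − 3827 = 0.
Discriminant: 46² + 4·3827 = 2116 + 15308 = 17424; √17424 = 132.
q = (−46 + 132)/2 = 43, and p = q + 46 = 89.
Check: 43 · 89 = 3827.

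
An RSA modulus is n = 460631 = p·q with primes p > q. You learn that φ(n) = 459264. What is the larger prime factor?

769

φ(n) = (p−1)(q−1) = n − (p+q) + 1, so p + q = 460631 − 459264 + 1 = 1368.
p and q are the roots of t² − 1368t + 460631 = 0.
Discriminant: 1368² − 4·460631 = 1871424 − 1842524 = 28900; √28900 = 170.
q = (1368 − 170)/2 = 599, p = (1368 + 170)/2 = 769.
Check: 599 · 769 = 460631.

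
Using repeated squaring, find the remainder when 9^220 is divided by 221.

152

9^1 ≡ 9 (mod 221)
9^2 ≡ 9^2 = 81 ≡ 81 (mod 221)
9^4 ≡ 81^2 = 6561 ≡ 152 (mod 221)
9^8 ≡ 152^2 = 23104 ≡ 120 (mod 221)
9^16 ≡ 120^2 = 14400 ≡ 35 (mod 221)
9^32 ≡ 35^2 = 1225 ≡ 120 (mod 221)
9^64 ≡ 120^2 = 14400 ≡ 35 (mod 221)
9^128 ≡ 35^2 = 1225 ≡ 120 (mod 221)
220 = 128 + 64 + 16 + 8 + 4 in binary powers of 2.
So 9^220 ≡ 120 · 35 · 35 · 120 · 152 ≡ 152 (mod 221).
Since 152 ≠ 1, base 9 is a Fermat witness: 221 is composite.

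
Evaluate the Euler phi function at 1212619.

Factor: 1212619 = 61 · 103 · 193.
φ(1212619) = (61−1) · (103−1) · (193−1) = 60 · 102 · 192 = 1175040.

1175040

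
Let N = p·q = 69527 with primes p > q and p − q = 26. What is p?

277

Since p = q + 26, we have 69527 = q(q + 26), so q² + 26q − 69527 = 0.
Discriminant: 26² + 4·69527 = 676 + 278108 = 278784; √278784 = 528.
q = (−26 + 528)/2 = 251, and p = q + 26 = 277.
Check: 251 · 277 = 69527.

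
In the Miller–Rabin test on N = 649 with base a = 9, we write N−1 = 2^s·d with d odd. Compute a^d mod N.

649 − 1 = 648 = 2^3 · 81, so d = 81.
9^1 ≡ 9 (mod 649)
9^2 ≡ 9^2 = 81 ≡ 81 (mod 649)
9^4 ≡ 81^2 = 6561 ≡ 71 (mod 649)
9^8 ≡ 71^2 = 5041 ≡ 498 (mod 649)
9^16 ≡ 498^2 = 248004 ≡ 86 (mod 649)
9^32 ≡ 86^2 = 7396 ≡ 257 (mod 649)
9^64 ≡ 257^2 = 66049 ≡ 500 (mod 649)
81 = 64 + 16 + 1 in binary powers of 2.
So 9^81 ≡ 500 · 86 · 9 ≡ 196 (mod 649).
Squaring chain: 196 → 125 → 49; never reaches −1, so base 9 is a Miller–Rabin witness that 649 is composite.

196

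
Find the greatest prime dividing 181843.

73

181843 = 47 · 3869
3869 = 53 · 73
73 is prime.
So 181843 = 47 · 53 · 73; the largest prime factor is 73.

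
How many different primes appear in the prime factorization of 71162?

71162 = 2 · 35581
35581 = 7 · 5083
5083 = 13 · 391
391 = 17 · 23
71162 = 2 · 7 · 13 · 17 · 23, which has 5 distinct prime factors.

5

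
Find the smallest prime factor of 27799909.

27799909 is odd.
Digit sum 52, not divisible by 3.
Ends in 9: not divisible by 5.
7: 27799909 = 7·3971415 + 4
11: 27799909 = 11·2527264 + 5
13: 27799909 = 13·2138454 + 7
17: 27799909 = 17·1635288 + 13
19: 27799909 = 19·1463153 + 2
23: 27799909 = 23·1208691 + 16
29: 27799909 = 29·958617 + 16
31: 27799909 = 31·896771 + 8
37: 27799909 = 37·751348 + 33
41: 27799909 = 41·678046 + 23
43: 27799909 = 43·646509 + 22
47: 27799909 = 47·591487 + 20
53: 27799909 = 53·524526 + 31
59: 27799909 = 59·471184 + 53
61: 27799909 = 61·455736 + 13
67: 27799909 = 67·414924 + 1
71: 27799909 = 71·391548 + 1
73: 27799909 = 73·380820 + 49
79: 27799909 = 79·351897 + 46
83: 27799909 = 83·334938 + 55
89: 27799909 = 89·312358 + 47
97: 27799909 = 97·286597

97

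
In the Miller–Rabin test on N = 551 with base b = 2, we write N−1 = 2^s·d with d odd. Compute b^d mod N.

551 − 1 = 550 = 2^1 · 275, so d = 275.
2^1 ≡ 2 (mod 551)
2^2 ≡ 2^2 = 4 ≡ 4 (mod 551)
2^4 ≡ 4^2 = 16 ≡ 16 (mod 551)
2^8 ≡ 16^2 = 256 ≡ 256 (mod 551)
2^16 ≡ 256^2 = 65536 ≡ 518 (mod 551)
2^32 ≡ 518^2 = 268324 ≡ 538 (mod 551)
2^64 ≡ 538^2 = 289444 ≡ 169 (mod 551)
2^128 ≡ 169^2 = 28561 ≡ 460 (mod 551)
2^256 ≡ 460^2 = 211600 ≡ 16 (mod 551)
275 = 256 + 16 + 2 + 1 in binary powers of 2.
So 2^275 ≡ 16 · 518 · 4 · 2 ≡ 184 (mod 551).
Squaring chain: 184; never reaches −1, so base 2 is a Miller–Rabin witness that 551 is composite.

184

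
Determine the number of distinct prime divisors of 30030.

30030 = 2 · 15015
15015 = 3 · 5005
5005 = 5 · 1001
1001 = 7 · 143
143 = 11 · 13
30030 = 2 · 3 · 5 · 7 · 11 · 13, which has 6 distinct prime factors.

6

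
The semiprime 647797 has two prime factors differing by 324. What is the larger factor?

Since p = q + 324, we have 647797 = q(q + 324), so q² + 324q − 647797 = 0.
Discriminant: 324² + 4·647797 = 104976 + 2591188 = 2696164; √2696164 = 1642.
q = (−324 + 1642)/2 = 659, and p = q + 324 = 983.
Check: 659 · 983 = 647797.

983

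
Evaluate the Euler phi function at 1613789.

Factor: 1613789 = 97 · 127 · 131.
φ(1613789) = (97−1) · (127−1) · (131−1) = 96 · 126 · 130 = 1572480.

1572480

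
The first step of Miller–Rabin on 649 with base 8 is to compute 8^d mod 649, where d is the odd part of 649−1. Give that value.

649 − 1 = 648 = 2^3 · 81, so d = 81.
8^1 ≡ 8 (mod 649)
8^2 ≡ 8^2 = 64 ≡ 64 (mod 649)
8^4 ≡ 64^2 = 4096 ≡ 202 (mod 649)
8^8 ≡ 202^2 = 40804 ≡ 566 (mod 649)
8^16 ≡ 566^2 = 320356 ≡ 399 (mod 649)
8^32 ≡ 399^2 = 159201 ≡ 196 (mod 649)
8^64 ≡ 196^2 = 38416 ≡ 125 (mod 649)
81 = 64 + 16 + 1 in binary powers of 2.
So 8^81 ≡ 125 · 399 · 8 ≡ 514 (mod 649).
Squaring chain: 514 → 53 → 213; never reaches −1, so base 8 is a Miller–Rabin witness that 649 is composite.

514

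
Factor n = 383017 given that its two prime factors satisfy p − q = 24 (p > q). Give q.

Since p = q + 24, we have 383017 = q(q + 24), so q² + 24q − 383017 = 0.
Discriminant: 24² + 4·383017 = 576 + 1532068 = 1532644; √1532644 = 1238.
q = (−24 + 1238)/2 = 607, and p = q + 24 = 631.
Check: 607 · 631 = 383017.

607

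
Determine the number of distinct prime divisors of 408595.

408595 = 5 · 81719
81719 = 11 · 7429
7429 = 17 · 437
437 = 19 · 23
408595 = 5 · 11 · 17 · 19 · 23, which has 5 distinct prime factors.

5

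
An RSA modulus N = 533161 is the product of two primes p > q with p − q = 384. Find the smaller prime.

563

Since p = q + 384, we have 533161 = q(q + 384), so q² + 384q − 533161 = 0.
Discriminant: 384² + 4·533161 = 147456 + 2132644 = 2280100; √2280100 = 1510.
q = (−384 + 1510)/2 = 563, and p = q + 384 = 947.
Check: 563 · 947 = 533161.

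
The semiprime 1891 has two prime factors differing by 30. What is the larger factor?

Since p = q + 30, we have 1891 = q(q + 30), so q² + 30q − 1891 = 0.
Discriminant: 30² + 4·1891 = 900 + 7564 = 8464; √8464 = 92.
q = (−30 + 92)/2 = 31, and p = q + 30 = 61.
Check: 31 · 61 = 1891.

61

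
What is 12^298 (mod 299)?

196

12^1 ≡ 12 (mod 299)
12^2 ≡ 12^2 = 144 ≡ 144 (mod 299)
12^4 ≡ 144^2 = 20736 ≡ 105 (mod 299)
12^8 ≡ 105^2 = 11025 ≡ 261 (mod 299)
12^16 ≡ 261^2 = 68121 ≡ 248 (mod 299)
12^32 ≡ 248^2 = 61504 ≡ 209 (mod 299)
12^64 ≡ 209^2 = 43681 ≡ 27 (mod 299)
12^128 ≡ 27^2 = 729 ≡ 131 (mod 299)
12^256 ≡ 131^2 = 17161 ≡ 118 (mod 299)
298 = 256 + 32 + 8 + 2 in binary powers of 2.
So 12^298 ≡ 118 · 209 · 261 · 144 ≡ 196 (mod 299).
Since 196 ≠ 1, base 12 is a Fermat witness: 299 is composite.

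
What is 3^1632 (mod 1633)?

3^1 ≡ 3 (mod 1633)
3^2 ≡ 3^2 = 9 ≡ 9 (mod 1633)
3^4 ≡ 9^2 = 81 ≡ 81 (mod 1633)
3^8 ≡ 81^2 = 6561 ≡ 29 (mod 1633)
3^16 ≡ 29^2 = 841 ≡ 841 (mod 1633)
3^32 ≡ 841^2 = 707281 ≡ 192 (mod 1633)
3^64 ≡ 192^2 = 36864 ≡ 938 (mod 1633)
3^128 ≡ 938^2 = 879844 ≡ 1290 (mod 1633)
3^256 ≡ 1290^2 = 1664100 ≡ 73 (mod 1633)
3^512 ≡ 73^2 = 5329 ≡ 430 (mod 1633)
3^1024 ≡ 430^2 = 184900 ≡ 371 (mod 1633)
1632 = 1024 + 512 + 64 + 32 in binary powers of 2.
So 3^1632 ≡ 371 · 430 · 938 · 192 ≡ 288 (mod 1633).
Since 288 ≠ 1, base 3 is a Fermat witness: 1633 is composite.

288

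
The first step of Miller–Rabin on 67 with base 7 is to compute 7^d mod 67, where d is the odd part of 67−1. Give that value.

66

67 − 1 = 66 = 2^1 · 33, so d = 33.
7^1 ≡ 7 (mod 67)
7^2 ≡ 7^2 = 49 ≡ 49 (mod 67)
7^4 ≡ 49^2 = 2401 ≡ 56 (mod 67)
7^8 ≡ 56^2 = 3136 ≡ 54 (mod 67)
7^16 ≡ 54^2 = 2916 ≡ 35 (mod 67)
7^32 ≡ 35^2 = 1225 ≡ 19 (mod 67)
33 = 32 + 1 in binary powers of 2.
So 7^33 ≡ 19 · 7 ≡ 66 (mod 67).
Since 7^d ≡ 66 (mod 67), base 7 does not prove 67 composite.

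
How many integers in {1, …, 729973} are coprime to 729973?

699840

Factor: 729973 = 37 · 109 · 181.
φ(729973) = (37−1) · (109−1) · (181−1) = 36 · 108 · 180 = 699840.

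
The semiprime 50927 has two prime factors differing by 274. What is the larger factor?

Since p = q + 274, we have 50927 = q(q + 274), so q² + 274q − 50927 = 0.
Discriminant: 274² + 4·50927 = 75076 + 203708 = 278784; √278784 = 528.
q = (−274 + 528)/2 = 127, and p = q + 274 = 401.
Check: 127 · 401 = 50927.

401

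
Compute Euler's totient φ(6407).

6216

Factor: 6407 = 43 · 149.
φ(6407) = (43−1) · (149−1) = 42 · 148 = 6216.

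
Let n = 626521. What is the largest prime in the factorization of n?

59

626521 = 7 · 89503
89503 = 37 · 2419
2419 = 41 · 59
59 is prime.
So 626521 = 7 · 37 · 41 · 59; the largest prime factor is 59.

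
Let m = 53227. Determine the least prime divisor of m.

53227 is odd.
Digit sum 19, not divisible by 3.
Ends in 7: not divisible by 5.
7: 53227 = 7·7603 + 6
11: 53227 = 11·4838 + 9
13: 53227 = 13·4094 + 5
17: 53227 = 17·3131

17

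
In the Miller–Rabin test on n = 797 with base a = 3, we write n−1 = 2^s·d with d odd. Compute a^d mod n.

797 − 1 = 796 = 2^2 · 199, so d = 199.
3^1 ≡ 3 (mod 797)
3^2 ≡ 3^2 = 9 ≡ 9 (mod 797)
3^4 ≡ 9^2 = 81 ≡ 81 (mod 797)
3^8 ≡ 81^2 = 6561 ≡ 185 (mod 797)
3^16 ≡ 185^2 = 34225 ≡ 751 (mod 797)
3^32 ≡ 751^2 = 564001 ≡ 522 (mod 797)
3^64 ≡ 522^2 = 272484 ≡ 707 (mod 797)
3^128 ≡ 707^2 = 499849 ≡ 130 (mod 797)
199 = 128 + 64 + 4 + 2 + 1 in binary powers of 2.
So 3^199 ≡ 130 · 707 · 81 · 9 · 3 ≡ 582 (mod 797).
Squaring chain: 582 → 796; reaches −1, so base 3 does not prove 797 composite.

582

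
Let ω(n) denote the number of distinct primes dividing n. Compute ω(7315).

4

7315 = 5 · 1463
1463 = 7 · 209
209 = 11 · 19
7315 = 5 · 7 · 11 · 19, which has 4 distinct prime factors.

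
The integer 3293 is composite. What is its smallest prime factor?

37

3293 is odd.
Digit sum 17, not divisible by 3.
Ends in 3: not divisible by 5.
7: 3293 = 7·470 + 3
11: 3293 = 11·299 + 4
13: 3293 = 13·253 + 4
17: 3293 = 17·193 + 12
19: 3293 = 19·173 + 6
23: 3293 = 23·143 + 4
29: 3293 = 29·113 + 16
31: 3293 = 31·106 + 7
37: 3293 = 37·89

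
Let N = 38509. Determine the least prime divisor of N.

97

38509 is odd.
Digit sum 25, not divisible by 3.
Ends in 9: not divisible by 5.
7: 38509 = 7·5501 + 2
11: 38509 = 11·3500 + 9
13: 38509 = 13·2962 + 3
17: 38509 = 17·2265 + 4
19: 38509 = 19·2026 + 15
23: 38509 = 23·1674 + 7
29: 38509 = 29·1327 + 26
31: 38509 = 31·1242 + 7
37: 38509 = 37·1040 + 29
41: 38509 = 41·939 + 10
43: 38509 = 43·895 + 24
47: 38509 = 47·819 + 16
53: 38509 = 53·726 + 31
59: 38509 = 59·652 + 41
61: 38509 = 61·631 + 18
67: 38509 = 67·574 + 51
71: 38509 = 71·542 + 27
73: 38509 = 73·527 + 38
79: 38509 = 79·487 + 36
83: 38509 = 83·463 + 80
89: 38509 = 89·432 + 61
97: 38509 = 97·397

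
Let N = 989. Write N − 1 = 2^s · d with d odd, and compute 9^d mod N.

989 − 1 = 988 = 2^2 · 247, so d = 247.
9^1 ≡ 9 (mod 989)
9^2 ≡ 9^2 = 81 ≡ 81 (mod 989)
9^4 ≡ 81^2 = 6561 ≡ 627 (mod 989)
9^8 ≡ 627^2 = 393129 ≡ 496 (mod 989)
9^16 ≡ 496^2 = 246016 ≡ 744 (mod 989)
9^32 ≡ 744^2 = 553536 ≡ 685 (mod 989)
9^64 ≡ 685^2 = 469225 ≡ 439 (mod 989)
9^128 ≡ 439^2 = 192721 ≡ 855 (mod 989)
247 = 128 + 64 + 32 + 16 + 4 + 2 + 1 in binary powers of 2.
So 9^247 ≡ 855 · 439 · 685 · 744 · 627 · 81 · 9 ≡ 744 (mod 989).
Squaring chain: 744 → 685; never reaches −1, so base 9 is a Miller–Rabin witness that 989 is composite.

744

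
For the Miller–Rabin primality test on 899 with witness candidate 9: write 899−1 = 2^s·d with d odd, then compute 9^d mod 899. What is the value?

899 − 1 = 898 = 2^1 · 449, so d = 449.
9^1 ≡ 9 (mod 899)
9^2 ≡ 9^2 = 81 ≡ 81 (mod 899)
9^4 ≡ 81^2 = 6561 ≡ 268 (mod 899)
9^8 ≡ 268^2 = 71824 ≡ 803 (mod 899)
9^16 ≡ 803^2 = 644809 ≡ 226 (mod 899)
9^32 ≡ 226^2 = 51076 ≡ 732 (mod 899)
9^64 ≡ 732^2 = 535824 ≡ 20 (mod 899)
9^128 ≡ 20^2 = 400 ≡ 400 (mod 899)
9^256 ≡ 400^2 = 160000 ≡ 877 (mod 899)
449 = 256 + 128 + 64 + 1 in binary powers of 2.
So 9^449 ≡ 877 · 400 · 20 · 9 ≡ 38 (mod 899).
Squaring chain: 38; never reaches −1, so base 9 is a Miller–Rabin witness that 899 is composite.

38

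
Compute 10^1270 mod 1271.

10^1 ≡ 10 (mod 1271)
10^2 ≡ 10^2 = 100 ≡ 100 (mod 1271)
10^4 ≡ 100^2 = 10000 ≡ 1103 (mod 1271)
10^8 ≡ 1103^2 = 1216609 ≡ 262 (mod 1271)
10^16 ≡ 262^2 = 68644 ≡ 10 (mod 1271)
10^32 ≡ 10^2 = 100 ≡ 100 (mod 1271)
10^64 ≡ 100^2 = 10000 ≡ 1103 (mod 1271)
10^128 ≡ 1103^2 = 1216609 ≡ 262 (mod 1271)
10^256 ≡ 262^2 = 68644 ≡ 10 (mod 1271)
10^512 ≡ 10^2 = 100 ≡ 100 (mod 1271)
10^1024 ≡ 100^2 = 10000 ≡ 1103 (mod 1271)
1270 = 1024 + 128 + 64 + 32 + 16 + 4 + 2 in binary powers of 2.
So 10^1270 ≡ 1103 · 262 · 1103 · 100 · 10 · 1103 · 100 ≡ 780 (mod 1271).
Since 780 ≠ 1, base 10 is a Fermat witness: 1271 is composite.

780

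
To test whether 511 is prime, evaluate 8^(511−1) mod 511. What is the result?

1

8^1 ≡ 8 (mod 511)
8^2 ≡ 8^2 = 64 ≡ 64 (mod 511)
8^4 ≡ 64^2 = 4096 ≡ 8 (mod 511)
8^8 ≡ 8^2 = 64 ≡ 64 (mod 511)
8^16 ≡ 64^2 = 4096 ≡ 8 (mod 511)
8^32 ≡ 8^2 = 64 ≡ 64 (mod 511)
8^64 ≡ 64^2 = 4096 ≡ 8 (mod 511)
8^128 ≡ 8^2 = 64 ≡ 64 (mod 511)
8^256 ≡ 64^2 = 4096 ≡ 8 (mod 511)
510 = 256 + 128 + 64 + 32 + 16 + 8 + 4 + 2 in binary powers of 2.
So 8^510 ≡ 8 · 64 · 8 · 64 · 8 · 64 · 8 · 64 ≡ 1 (mod 511).
Since the result is 1, base 8 gives no evidence that 511 is composite.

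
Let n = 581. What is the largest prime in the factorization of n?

83

581 = 7 · 83
83 is prime.
So 581 = 7 · 83; the largest prime factor is 83.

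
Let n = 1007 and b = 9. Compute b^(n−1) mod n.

99

9^1 ≡ 9 (mod 1007)
9^2 ≡ 9^2 = 81 ≡ 81 (mod 1007)
9^4 ≡ 81^2 = 6561 ≡ 519 (mod 1007)
9^8 ≡ 519^2 = 269361 ≡ 492 (mod 1007)
9^16 ≡ 492^2 = 242064 ≡ 384 (mod 1007)
9^32 ≡ 384^2 = 147456 ≡ 434 (mod 1007)
9^64 ≡ 434^2 = 188356 ≡ 47 (mod 1007)
9^128 ≡ 47^2 = 2209 ≡ 195 (mod 1007)
9^256 ≡ 195^2 = 38025 ≡ 766 (mod 1007)
9^512 ≡ 766^2 = 586756 ≡ 682 (mod 1007)
1006 = 512 + 256 + 128 + 64 + 32 + 8 + 4 + 2 in binary powers of 2.
So 9^1006 ≡ 682 · 766 · 195 · 47 · 434 · 492 · 519 · 81 ≡ 99 (mod 1007).
Since 99 ≠ 1, base 9 is a Fermat witness: 1007 is composite.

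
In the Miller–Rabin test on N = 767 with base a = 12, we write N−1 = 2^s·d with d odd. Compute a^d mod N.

767 − 1 = 766 = 2^1 · 383, so d = 383.
12^1 ≡ 12 (mod 767)
12^2 ≡ 12^2 = 144 ≡ 144 (mod 767)
12^4 ≡ 144^2 = 20736 ≡ 27 (mod 767)
12^8 ≡ 27^2 = 729 ≡ 729 (mod 767)
12^16 ≡ 729^2 = 531441 ≡ 677 (mod 767)
12^32 ≡ 677^2 = 458329 ≡ 430 (mod 767)
12^64 ≡ 430^2 = 184900 ≡ 53 (mod 767)
12^128 ≡ 53^2 = 2809 ≡ 508 (mod 767)
12^256 ≡ 508^2 = 258064 ≡ 352 (mod 767)
383 = 256 + 64 + 32 + 16 + 8 + 4 + 2 + 1 in binary powers of 2.
So 12^383 ≡ 352 · 53 · 430 · 677 · 729 · 27 · 144 · 12 ≡ 584 (mod 767).
Squaring chain: 584; never reaches −1, so base 12 is a Miller–Rabin witness that 767 is composite.

584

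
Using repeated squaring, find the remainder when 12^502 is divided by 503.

1

12^1 ≡ 12 (mod 503)
12^2 ≡ 12^2 = 144 ≡ 144 (mod 503)
12^4 ≡ 144^2 = 20736 ≡ 113 (mod 503)
12^8 ≡ 113^2 = 12769 ≡ 194 (mod 503)
12^16 ≡ 194^2 = 37636 ≡ 414 (mod 503)
12^32 ≡ 414^2 = 171396 ≡ 376 (mod 503)
12^64 ≡ 376^2 = 141376 ≡ 33 (mod 503)
12^128 ≡ 33^2 = 1089 ≡ 83 (mod 503)
12^256 ≡ 83^2 = 6889 ≡ 350 (mod 503)
502 = 256 + 128 + 64 + 32 + 16 + 4 + 2 in binary powers of 2.
So 12^502 ≡ 350 · 83 · 33 · 376 · 414 · 113 · 144 ≡ 1 (mod 503).
Since the result is 1, base 12 gives no evidence that 503 is composite.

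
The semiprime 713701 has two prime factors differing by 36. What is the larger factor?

863

Since p = q + 36, we have 713701 = q(q + 36), so q² + 36q − 713701 = 0.
Discriminant: 36² + 4·713701 = 1296 + 2854804 = 2856100; √2856100 = 1690.
q = (−36 + 1690)/2 = 827, and p = q + 36 = 863.
Check: 827 · 863 = 713701.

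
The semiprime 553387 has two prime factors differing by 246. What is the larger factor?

Since p = q + 246, we have 553387 = q(q + 246), so q² + 246q − 553387 = 0.
Discriminant: 246² + 4·553387 = 60516 + 2213548 = 2274064; √2274064 = 1508.
q = (−246 + 1508)/2 = 631, and p = q + 246 = 877.
Check: 631 · 877 = 553387.

877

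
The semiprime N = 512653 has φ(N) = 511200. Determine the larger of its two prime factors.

853

φ(n) = (p−1)(q−1) = n − (p+q) + 1, so p + q = 512653 − 511200 + 1 = 1454.
p and q are the roots of t² − 1454t + 512653 = 0.
Discriminant: 1454² − 4·512653 = 2114116 − 2050612 = 63504; √63504 = 252.
q = (1454 − 252)/2 = 601, p = (1454 + 252)/2 = 853.
Check: 601 · 853 = 512653.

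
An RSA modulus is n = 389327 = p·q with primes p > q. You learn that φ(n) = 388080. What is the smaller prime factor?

φ(n) = (p−1)(q−1) = n − (p+q) + 1, so p + q = 389327 − 388080 + 1 = 1248.
p and q are the roots of t² − 1248t + 389327 = 0.
Discriminant: 1248² − 4·389327 = 1557504 − 1557308 = 196; √196 = 14.
q = (1248 − 14)/2 = 617, p = (1248 + 14)/2 = 631.
Check: 617 · 631 = 389327.

617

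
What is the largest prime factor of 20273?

20273 = 11 · 1843
1843 = 19 · 97
97 is prime.
So 20273 = 11 · 19 · 97; the largest prime factor is 97.

97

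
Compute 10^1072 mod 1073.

750

10^1 ≡ 10 (mod 1073)
10^2 ≡ 10^2 = 100 ≡ 100 (mod 1073)
10^4 ≡ 100^2 = 10000 ≡ 343 (mod 1073)
10^8 ≡ 343^2 = 117649 ≡ 692 (mod 1073)
10^16 ≡ 692^2 = 478864 ≡ 306 (mod 1073)
10^32 ≡ 306^2 = 93636 ≡ 285 (mod 1073)
10^64 ≡ 285^2 = 81225 ≡ 750 (mod 1073)
10^128 ≡ 750^2 = 562500 ≡ 248 (mod 1073)
10^256 ≡ 248^2 = 61504 ≡ 343 (mod 1073)
10^512 ≡ 343^2 = 117649 ≡ 692 (mod 1073)
10^1024 ≡ 692^2 = 478864 ≡ 306 (mod 1073)
1072 = 1024 + 32 + 16 in binary powers of 2.
So 10^1072 ≡ 306 · 285 · 306 ≡ 750 (mod 1073).
Since 750 ≠ 1, base 10 is a Fermat witness: 1073 is composite.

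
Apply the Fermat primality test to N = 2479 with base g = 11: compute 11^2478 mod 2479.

1148

11^1 ≡ 11 (mod 2479)
11^2 ≡ 11^2 = 121 ≡ 121 (mod 2479)
11^4 ≡ 121^2 = 14641 ≡ 2246 (mod 2479)
11^8 ≡ 2246^2 = 5044516 ≡ 2230 (mod 2479)
11^16 ≡ 2230^2 = 4972900 ≡ 26 (mod 2479)
11^32 ≡ 26^2 = 676 ≡ 676 (mod 2479)
11^64 ≡ 676^2 = 456976 ≡ 840 (mod 2479)
11^128 ≡ 840^2 = 705600 ≡ 1564 (mod 2479)
11^256 ≡ 1564^2 = 2446096 ≡ 1802 (mod 2479)
11^512 ≡ 1802^2 = 3247204 ≡ 2193 (mod 2479)
11^1024 ≡ 2193^2 = 4809249 ≡ 2468 (mod 2479)
11^2048 ≡ 2468^2 = 6091024 ≡ 121 (mod 2479)
2478 = 2048 + 256 + 128 + 32 + 8 + 4 + 2 in binary powers of 2.
So 11^2478 ≡ 121 · 1802 · 1564 · 676 · 2230 · 2246 · 121 ≡ 1148 (mod 2479).
Since 1148 ≠ 1, base 11 is a Fermat witness: 2479 is composite.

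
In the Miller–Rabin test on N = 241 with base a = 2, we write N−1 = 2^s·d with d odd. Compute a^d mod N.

241 − 1 = 240 = 2^4 · 15, so d = 15.
2^1 ≡ 2 (mod 241)
2^2 ≡ 2^2 = 4 ≡ 4 (mod 241)
2^4 ≡ 4^2 = 16 ≡ 16 (mod 241)
2^8 ≡ 16^2 = 256 ≡ 15 (mod 241)
15 = 8 + 4 + 2 + 1 in binary powers of 2.
So 2^15 ≡ 15 · 16 · 4 · 2 ≡ 233 (mod 241).
Squaring chain: 233 → 64 → 240 → 1; reaches −1, so base 2 does not prove 241 composite.

233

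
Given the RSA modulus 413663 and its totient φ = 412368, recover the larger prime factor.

727

φ(n) = (p−1)(q−1) = n − (p+q) + 1, so p + q = 413663 − 412368 + 1 = 1296.
p and q are the roots of t² − 1296t + 413663 = 0.
Discriminant: 1296² − 4·413663 = 1679616 − 1654652 = 24964; √24964 = 158.
q = (1296 − 158)/2 = 569, p = (1296 + 158)/2 = 727.
Check: 569 · 727 = 413663.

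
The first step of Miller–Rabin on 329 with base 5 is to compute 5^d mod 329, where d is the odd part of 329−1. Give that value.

45

329 − 1 = 328 = 2^3 · 41, so d = 41.
5^1 ≡ 5 (mod 329)
5^2 ≡ 5^2 = 25 ≡ 25 (mod 329)
5^4 ≡ 25^2 = 625 ≡ 296 (mod 329)
5^8 ≡ 296^2 = 87616 ≡ 102 (mod 329)
5^16 ≡ 102^2 = 10404 ≡ 205 (mod 329)
5^32 ≡ 205^2 = 42025 ≡ 242 (mod 329)
41 = 32 + 8 + 1 in binary powers of 2.
So 5^41 ≡ 242 · 102 · 5 ≡ 45 (mod 329).
Squaring chain: 45 → 51 → 298; never reaches −1, so base 5 is a Miller–Rabin witness that 329 is composite.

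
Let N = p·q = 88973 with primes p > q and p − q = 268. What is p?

461

Since p = q + 268, we have 88973 = q(q + 268), so q² + 268q − 88973 = 0.
Discriminant: 268² + 4·88973 = 71824 + 355892 = 427716; √427716 = 654.
q = (−268 + 654)/2 = 193, and p = q + 268 = 461.
Check: 193 · 461 = 88973.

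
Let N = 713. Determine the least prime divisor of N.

713 is odd.
Digit sum 11, not divisible by 3.
Ends in 3: not divisible by 5.
7: 713 = 7·101 + 6
11: 713 = 11·64 + 9
13: 713 = 13·54 + 11
17: 713 = 17·41 + 16
19: 713 = 19·37 + 10
23: 713 = 23·31

23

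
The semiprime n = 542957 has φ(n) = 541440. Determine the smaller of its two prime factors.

577

φ(n) = (p−1)(q−1) = n − (p+q) + 1, so p + q = 542957 − 541440 + 1 = 1518.
p and q are the roots of t² − 1518t + 542957 = 0.
Discriminant: 1518² − 4·542957 = 2304324 − 2171828 = 132496; √132496 = 364.
q = (1518 − 364)/2 = 577, p = (1518 + 364)/2 = 941.
Check: 577 · 941 = 542957.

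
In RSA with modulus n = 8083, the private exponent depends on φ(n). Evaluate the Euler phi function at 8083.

Factor: 8083 = 59 · 137.
φ(8083) = (59−1) · (137−1) = 58 · 136 = 7888.

7888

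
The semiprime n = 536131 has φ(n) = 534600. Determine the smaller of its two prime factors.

φ(n) = (p−1)(q−1) = n − (p+q) + 1, so p + q = 536131 − 534600 + 1 = 1532.
p and q are the roots of t² − 1532t + 536131 = 0.
Discriminant: 1532² − 4·536131 = 2347024 − 2144524 = 202500; √202500 = 450.
q = (1532 − 450)/2 = 541, p = (1532 + 450)/2 = 991.
Check: 541 · 991 = 536131.

541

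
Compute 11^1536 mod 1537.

1022

11^1 ≡ 11 (mod 1537)
11^2 ≡ 11^2 = 121 ≡ 121 (mod 1537)
11^4 ≡ 121^2 = 14641 ≡ 808 (mod 1537)
11^8 ≡ 808^2 = 652864 ≡ 1176 (mod 1537)
11^16 ≡ 1176^2 = 1382976 ≡ 1213 (mod 1537)
11^32 ≡ 1213^2 = 1471369 ≡ 460 (mod 1537)
11^64 ≡ 460^2 = 211600 ≡ 1031 (mod 1537)
11^128 ≡ 1031^2 = 1062961 ≡ 894 (mod 1537)
11^256 ≡ 894^2 = 799236 ≡ 1533 (mod 1537)
11^512 ≡ 1533^2 = 2350089 ≡ 16 (mod 1537)
11^1024 ≡ 16^2 = 256 ≡ 256 (mod 1537)
1536 = 1024 + 512 in binary powers of 2.
So 11^1536 ≡ 256 · 16 ≡ 1022 (mod 1537).
Since 1022 ≠ 1, base 11 is a Fermat witness: 1537 is composite.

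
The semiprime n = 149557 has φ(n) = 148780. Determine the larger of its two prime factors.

431

φ(n) = (p−1)(q−1) = n − (p+q) + 1, so p + q = 149557 − 148780 + 1 = 778.
p and q are the roots of t² − 778t + 149557 = 0.
Discriminant: 778² − 4·149557 = 605284 − 598228 = 7056; √7056 = 84.
q = (778 − 84)/2 = 347, p = (778 + 84)/2 = 431.
Check: 347 · 431 = 149557.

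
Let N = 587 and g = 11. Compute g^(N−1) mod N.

1

11^1 ≡ 11 (mod 587)
11^2 ≡ 11^2 = 121 ≡ 121 (mod 587)
11^4 ≡ 121^2 = 14641 ≡ 553 (mod 587)
11^8 ≡ 553^2 = 305809 ≡ 569 (mod 587)
11^16 ≡ 569^2 = 323761 ≡ 324 (mod 587)
11^32 ≡ 324^2 = 104976 ≡ 490 (mod 587)
11^64 ≡ 490^2 = 240100 ≡ 17 (mod 587)
11^128 ≡ 17^2 = 289 ≡ 289 (mod 587)
11^256 ≡ 289^2 = 83521 ≡ 167 (mod 587)
11^512 ≡ 167^2 = 27889 ≡ 300 (mod 587)
586 = 512 + 64 + 8 + 2 in binary powers of 2.
So 11^586 ≡ 300 · 17 · 569 · 121 ≡ 1 (mod 587).
Since the result is 1, base 11 gives no evidence that 587 is composite.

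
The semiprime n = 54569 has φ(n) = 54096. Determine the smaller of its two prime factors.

φ(n) = (p−1)(q−1) = n − (p+q) + 1, so p + q = 54569 − 54096 + 1 = 474.
p and q are the roots of t² − 474t + 54569 = 0.
Discriminant: 474² − 4·54569 = 224676 − 218276 = 6400; √6400 = 80.
q = (474 − 80)/2 = 197, p = (474 + 80)/2 = 277.
Check: 197 · 277 = 54569.

197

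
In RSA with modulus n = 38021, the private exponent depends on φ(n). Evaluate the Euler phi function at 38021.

37632

Factor: 38021 = 193 · 197.
φ(38021) = (193−1) · (197−1) = 192 · 196 = 37632.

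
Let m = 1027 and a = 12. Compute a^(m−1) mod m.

12^1 ≡ 12 (mod 1027)
12^2 ≡ 12^2 = 144 ≡ 144 (mod 1027)
12^4 ≡ 144^2 = 20736 ≡ 196 (mod 1027)
12^8 ≡ 196^2 = 38416 ≡ 417 (mod 1027)
12^16 ≡ 417^2 = 173889 ≡ 326 (mod 1027)
12^32 ≡ 326^2 = 106276 ≡ 495 (mod 1027)
12^64 ≡ 495^2 = 245025 ≡ 599 (mod 1027)
12^128 ≡ 599^2 = 358801 ≡ 378 (mod 1027)
12^256 ≡ 378^2 = 142884 ≡ 131 (mod 1027)
12^512 ≡ 131^2 = 17161 ≡ 729 (mod 1027)
12^1024 ≡ 729^2 = 531441 ≡ 482 (mod 1027)
1026 = 1024 + 2 in binary powers of 2.
So 12^1026 ≡ 482 · 144 ≡ 599 (mod 1027).
Since 599 ≠ 1, base 12 is a Fermat witness: 1027 is composite.

599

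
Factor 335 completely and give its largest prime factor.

335 = 5 · 67
67 is prime.
So 335 = 5 · 67; the largest prime factor is 67.

67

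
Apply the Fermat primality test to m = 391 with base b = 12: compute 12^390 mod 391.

12^1 ≡ 12 (mod 391)
12^2 ≡ 12^2 = 144 ≡ 144 (mod 391)
12^4 ≡ 144^2 = 20736 ≡ 13 (mod 391)
12^8 ≡ 13^2 = 169 ≡ 169 (mod 391)
12^16 ≡ 169^2 = 28561 ≡ 18 (mod 391)
12^32 ≡ 18^2 = 324 ≡ 324 (mod 391)
12^64 ≡ 324^2 = 104976 ≡ 188 (mod 391)
12^128 ≡ 188^2 = 35344 ≡ 154 (mod 391)
12^256 ≡ 154^2 = 23716 ≡ 256 (mod 391)
390 = 256 + 128 + 4 + 2 in binary powers of 2.
So 12^390 ≡ 256 · 154 · 13 · 144 ≡ 87 (mod 391).
Since 87 ≠ 1, base 12 is a Fermat witness: 391 is composite.

87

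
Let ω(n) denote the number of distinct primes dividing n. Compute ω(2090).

2090 = 2 · 1045
1045 = 5 · 209
209 = 11 · 19
2090 = 2 · 5 · 11 · 19, which has 4 distinct prime factors.

4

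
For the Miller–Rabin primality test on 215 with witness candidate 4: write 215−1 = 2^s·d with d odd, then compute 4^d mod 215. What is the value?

59

215 − 1 = 214 = 2^1 · 107, so d = 107.
4^1 ≡ 4 (mod 215)
4^2 ≡ 4^2 = 16 ≡ 16 (mod 215)
4^4 ≡ 16^2 = 256 ≡ 41 (mod 215)
4^8 ≡ 41^2 = 1681 ≡ 176 (mod 215)
4^16 ≡ 176^2 = 30976 ≡ 16 (mod 215)
4^32 ≡ 16^2 = 256 ≡ 41 (mod 215)
4^64 ≡ 41^2 = 1681 ≡ 176 (mod 215)
107 = 64 + 32 + 8 + 2 + 1 in binary powers of 2.
So 4^107 ≡ 176 · 41 · 176 · 16 · 4 ≡ 59 (mod 215).
Squaring chain: 59; never reaches −1, so base 4 is a Miller–Rabin witness that 215 is composite.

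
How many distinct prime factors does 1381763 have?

3

1381763 = 29^2 · 1643
1643 = 31 · 53
1381763 = 29^2 · 31 · 53, which has 3 distinct prime factors.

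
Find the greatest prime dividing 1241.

1241 = 17 · 73
73 is prime.
So 1241 = 17 · 73; the largest prime factor is 73.

73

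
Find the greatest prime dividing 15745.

15745 = 5 · 3149
3149 = 47 · 67
67 is prime.
So 15745 = 5 · 47 · 67; the largest prime factor is 67.

67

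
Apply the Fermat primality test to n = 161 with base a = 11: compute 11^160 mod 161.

11^1 ≡ 11 (mod 161)
11^2 ≡ 11^2 = 121 ≡ 121 (mod 161)
11^4 ≡ 121^2 = 14641 ≡ 151 (mod 161)
11^8 ≡ 151^2 = 22801 ≡ 100 (mod 161)
11^16 ≡ 100^2 = 10000 ≡ 18 (mod 161)
11^32 ≡ 18^2 = 324 ≡ 2 (mod 161)
11^64 ≡ 2^2 = 4 ≡ 4 (mod 161)
11^128 ≡ 4^2 = 16 ≡ 16 (mod 161)
160 = 128 + 32 in binary powers of 2.
So 11^160 ≡ 16 · 2 ≡ 32 (mod 161).
Since 32 ≠ 1, base 11 is a Fermat witness: 161 is composite.

32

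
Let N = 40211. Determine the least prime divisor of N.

79

40211 is odd.
Digit sum 8, not divisible by 3.
Ends in 1: not divisible by 5.
7: 40211 = 7·5744 + 3
11: 40211 = 11·3655 + 6
13: 40211 = 13·3093 + 2
17: 40211 = 17·2365 + 6
19: 40211 = 19·2116 + 7
23: 40211 = 23·1748 + 7
29: 40211 = 29·1386 + 17
31: 40211 = 31·1297 + 4
37: 40211 = 37·1086 + 29
41: 40211 = 41·980 + 31
43: 40211 = 43·935 + 6
47: 40211 = 47·855 + 26
53: 40211 = 53·758 + 37
59: 40211 = 59·681 + 32
61: 40211 = 61·659 + 12
67: 40211 = 67·600 + 11
71: 40211 = 71·566 + 25
73: 40211 = 73·550 + 61
79: 40211 = 79·509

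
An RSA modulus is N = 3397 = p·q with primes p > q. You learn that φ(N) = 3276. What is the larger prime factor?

79

φ(n) = (p−1)(q−1) = n − (p+q) + 1, so p + q = 3397 − 3276 + 1 = 122.
p and q are the roots of t² − 122t + 3397 = 0.
Discriminant: 122² − 4·3397 = 14884 − 13588 = 1296; √1296 = 36.
q = (122 − 36)/2 = 43, p = (122 + 36)/2 = 79.
Check: 43 · 79 = 3397.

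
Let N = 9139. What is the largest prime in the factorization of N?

9139 = 13 · 703
703 = 19 · 37
37 is prime.
So 9139 = 13 · 19 · 37; the largest prime factor is 37.

37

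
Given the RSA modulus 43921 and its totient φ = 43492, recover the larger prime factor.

263

φ(n) = (p−1)(q−1) = n − (p+q) + 1, so p + q = 43921 − 43492 + 1 = 430.
p and q are the roots of t² − 430t + 43921 = 0.
Discriminant: 430² − 4·43921 = 184900 − 175684 = 9216; √9216 = 96.
q = (430 − 96)/2 = 167, p = (430 + 96)/2 = 263.
Check: 167 · 263 = 43921.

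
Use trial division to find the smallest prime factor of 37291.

89

37291 is odd.
Digit sum 22, not divisible by 3.
Ends in 1: not divisible by 5.
7: 37291 = 7·5327 + 2
11: 37291 = 11·3390 + 1
13: 37291 = 13·2868 + 7
17: 37291 = 17·2193 + 10
19: 37291 = 19·1962 + 13
23: 37291 = 23·1621 + 8
29: 37291 = 29·1285 + 26
31: 37291 = 31·1202 + 29
37: 37291 = 37·1007 + 32
41: 37291 = 41·909 + 22
43: 37291 = 43·867 + 10
47: 37291 = 47·793 + 20
53: 37291 = 53·703 + 32
59: 37291 = 59·632 + 3
61: 37291 = 61·611 + 20
67: 37291 = 67·556 + 39
71: 37291 = 71·525 + 16
73: 37291 = 73·510 + 61
79: 37291 = 79·472 + 3
83: 37291 = 83·449 + 24
89: 37291 = 89·419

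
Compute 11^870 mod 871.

129

11^1 ≡ 11 (mod 871)
11^2 ≡ 11^2 = 121 ≡ 121 (mod 871)
11^4 ≡ 121^2 = 14641 ≡ 705 (mod 871)
11^8 ≡ 705^2 = 497025 ≡ 555 (mod 871)
11^16 ≡ 555^2 = 308025 ≡ 562 (mod 871)
11^32 ≡ 562^2 = 315844 ≡ 542 (mod 871)
11^64 ≡ 542^2 = 293764 ≡ 237 (mod 871)
11^128 ≡ 237^2 = 56169 ≡ 425 (mod 871)
11^256 ≡ 425^2 = 180625 ≡ 328 (mod 871)
11^512 ≡ 328^2 = 107584 ≡ 451 (mod 871)
870 = 512 + 256 + 64 + 32 + 4 + 2 in binary powers of 2.
So 11^870 ≡ 451 · 328 · 237 · 542 · 705 · 121 ≡ 129 (mod 871).
Since 129 ≠ 1, base 11 is a Fermat witness: 871 is composite.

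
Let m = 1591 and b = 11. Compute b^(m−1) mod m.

1000

11^1 ≡ 11 (mod 1591)
11^2 ≡ 11^2 = 121 ≡ 121 (mod 1591)
11^4 ≡ 121^2 = 14641 ≡ 322 (mod 1591)
11^8 ≡ 322^2 = 103684 ≡ 269 (mod 1591)
11^16 ≡ 269^2 = 72361 ≡ 766 (mod 1591)
11^32 ≡ 766^2 = 586756 ≡ 1268 (mod 1591)
11^64 ≡ 1268^2 = 1607824 ≡ 914 (mod 1591)
11^128 ≡ 914^2 = 835396 ≡ 121 (mod 1591)
11^256 ≡ 121^2 = 14641 ≡ 322 (mod 1591)
11^512 ≡ 322^2 = 103684 ≡ 269 (mod 1591)
11^1024 ≡ 269^2 = 72361 ≡ 766 (mod 1591)
1590 = 1024 + 512 + 32 + 16 + 4 + 2 in binary powers of 2.
So 11^1590 ≡ 766 · 269 · 1268 · 766 · 322 · 121 ≡ 1000 (mod 1591).
Since 1000 ≠ 1, base 11 is a Fermat witness: 1591 is composite.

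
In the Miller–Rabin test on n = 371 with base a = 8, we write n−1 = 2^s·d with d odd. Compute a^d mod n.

71

371 − 1 = 370 = 2^1 · 185, so d = 185.
8^1 ≡ 8 (mod 371)
8^2 ≡ 8^2 = 64 ≡ 64 (mod 371)
8^4 ≡ 64^2 = 4096 ≡ 15 (mod 371)
8^8 ≡ 15^2 = 225 ≡ 225 (mod 371)
8^16 ≡ 225^2 = 50625 ≡ 169 (mod 371)
8^32 ≡ 169^2 = 28561 ≡ 365 (mod 371)
8^64 ≡ 365^2 = 133225 ≡ 36 (mod 371)
8^128 ≡ 36^2 = 1296 ≡ 183 (mod 371)
185 = 128 + 32 + 16 + 8 + 1 in binary powers of 2.
So 8^185 ≡ 183 · 365 · 169 · 225 · 8 ≡ 71 (mod 371).
Squaring chain: 71; never reaches −1, so base 8 is a Miller–Rabin witness that 371 is composite.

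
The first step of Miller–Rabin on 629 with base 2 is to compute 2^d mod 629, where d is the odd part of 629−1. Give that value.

15

629 − 1 = 628 = 2^2 · 157, so d = 157.
2^1 ≡ 2 (mod 629)
2^2 ≡ 2^2 = 4 ≡ 4 (mod 629)
2^4 ≡ 4^2 = 16 ≡ 16 (mod 629)
2^8 ≡ 16^2 = 256 ≡ 256 (mod 629)
2^16 ≡ 256^2 = 65536 ≡ 120 (mod 629)
2^32 ≡ 120^2 = 14400 ≡ 562 (mod 629)
2^64 ≡ 562^2 = 315844 ≡ 86 (mod 629)
2^128 ≡ 86^2 = 7396 ≡ 477 (mod 629)
157 = 128 + 16 + 8 + 4 + 1 in binary powers of 2.
So 2^157 ≡ 477 · 120 · 256 · 16 · 2 ≡ 15 (mod 629).
Squaring chain: 15 → 225; never reaches −1, so base 2 is a Miller–Rabin witness that 629 is composite.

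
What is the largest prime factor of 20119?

59

20119 = 11 · 1829
1829 = 31 · 59
59 is prime.
So 20119 = 11 · 31 · 59; the largest prime factor is 59.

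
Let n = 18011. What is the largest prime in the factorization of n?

83

18011 = 7 · 2573
2573 = 31 · 83
83 is prime.
So 18011 = 7 · 31 · 83; the largest prime factor is 83.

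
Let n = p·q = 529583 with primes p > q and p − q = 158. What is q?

Since p = q + 158, we have 529583 = q(q + 158), so q² + 158q − 529583 = 0.
Discriminant: 158² + 4·529583 = 24964 + 2118332 = 2143296; √2143296 = 1464.
q = (−158 + 1464)/2 = 653, and p = q + 158 = 811.
Check: 653 · 811 = 529583.

653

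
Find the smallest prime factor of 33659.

97

33659 is odd.
Digit sum 26, not divisible by 3.
Ends in 9: not divisible by 5.
7: 33659 = 7·4808 + 3
11: 33659 = 11·3059 + 10
13: 33659 = 13·2589 + 2
17: 33659 = 17·1979 + 16
19: 33659 = 19·1771 + 10
23: 33659 = 23·1463 + 10
29: 33659 = 29·1160 + 19
31: 33659 = 31·1085 + 24
37: 33659 = 37·909 + 26
41: 33659 = 41·820 + 39
43: 33659 = 43·782 + 33
47: 33659 = 47·716 + 7
53: 33659 = 53·635 + 4
59: 33659 = 59·570 + 29
61: 33659 = 61·551 + 48
67: 33659 = 67·502 + 25
71: 33659 = 71·474 + 5
73: 33659 = 73·461 + 6
79: 33659 = 79·426 + 5
83: 33659 = 83·405 + 44
89: 33659 = 89·378 + 17
97: 33659 = 97·347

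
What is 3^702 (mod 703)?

1

3^1 ≡ 3 (mod 703)
3^2 ≡ 3^2 = 9 ≡ 9 (mod 703)
3^4 ≡ 9^2 = 81 ≡ 81 (mod 703)
3^8 ≡ 81^2 = 6561 ≡ 234 (mod 703)
3^16 ≡ 234^2 = 54756 ≡ 625 (mod 703)
3^32 ≡ 625^2 = 390625 ≡ 460 (mod 703)
3^64 ≡ 460^2 = 211600 ≡ 700 (mod 703)
3^128 ≡ 700^2 = 490000 ≡ 9 (mod 703)
3^256 ≡ 9^2 = 81 ≡ 81 (mod 703)
3^512 ≡ 81^2 = 6561 ≡ 234 (mod 703)
702 = 512 + 128 + 32 + 16 + 8 + 4 + 2 in binary powers of 2.
So 3^702 ≡ 234 · 9 · 460 · 625 · 234 · 81 · 9 ≡ 1 (mod 703).
Since the result is 1, base 3 gives no evidence that 703 is composite.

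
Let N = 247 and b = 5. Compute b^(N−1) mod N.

220

5^1 ≡ 5 (mod 247)
5^2 ≡ 5^2 = 25 ≡ 25 (mod 247)
5^4 ≡ 25^2 = 625 ≡ 131 (mod 247)
5^8 ≡ 131^2 = 17161 ≡ 118 (mod 247)
5^16 ≡ 118^2 = 13924 ≡ 92 (mod 247)
5^32 ≡ 92^2 = 8464 ≡ 66 (mod 247)
5^64 ≡ 66^2 = 4356 ≡ 157 (mod 247)
5^128 ≡ 157^2 = 24649 ≡ 196 (mod 247)
246 = 128 + 64 + 32 + 16 + 4 + 2 in binary powers of 2.
So 5^246 ≡ 196 · 157 · 66 · 92 · 131 · 25 ≡ 220 (mod 247).
Since 220 ≠ 1, base 5 is a Fermat witness: 247 is composite.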